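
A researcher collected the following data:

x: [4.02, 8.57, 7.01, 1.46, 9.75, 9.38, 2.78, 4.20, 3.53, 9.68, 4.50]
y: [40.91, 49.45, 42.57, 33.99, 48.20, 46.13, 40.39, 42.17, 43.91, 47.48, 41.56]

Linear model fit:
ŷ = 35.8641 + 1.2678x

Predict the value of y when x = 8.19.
ŷ = 46.2474

x = 8.19 lies inside the observed range [1.46, 9.75], so the fitted equation applies directly:

ŷ = 35.8641 + 1.2678 × 8.19
ŷ = 35.8641 + 10.3833
ŷ = 46.2474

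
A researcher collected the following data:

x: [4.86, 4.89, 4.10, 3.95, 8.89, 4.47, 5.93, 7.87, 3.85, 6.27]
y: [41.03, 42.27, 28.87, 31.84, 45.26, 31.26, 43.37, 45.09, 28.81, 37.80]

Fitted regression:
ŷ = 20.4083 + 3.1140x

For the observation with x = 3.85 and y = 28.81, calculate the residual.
Residual = -3.5872

The residual is the difference between the actual value and the predicted value:

Residual = y - ŷ

Step 1: Calculate predicted value
ŷ = 20.4083 + 3.1140 × 3.85
ŷ = 32.3972

Step 2: Calculate residual
Residual = 28.81 - 32.3972
Residual = -3.5872

Interpretation: the model overestimates the actual value by 3.5872 at this point (negative residual → observation lies below the fitted line).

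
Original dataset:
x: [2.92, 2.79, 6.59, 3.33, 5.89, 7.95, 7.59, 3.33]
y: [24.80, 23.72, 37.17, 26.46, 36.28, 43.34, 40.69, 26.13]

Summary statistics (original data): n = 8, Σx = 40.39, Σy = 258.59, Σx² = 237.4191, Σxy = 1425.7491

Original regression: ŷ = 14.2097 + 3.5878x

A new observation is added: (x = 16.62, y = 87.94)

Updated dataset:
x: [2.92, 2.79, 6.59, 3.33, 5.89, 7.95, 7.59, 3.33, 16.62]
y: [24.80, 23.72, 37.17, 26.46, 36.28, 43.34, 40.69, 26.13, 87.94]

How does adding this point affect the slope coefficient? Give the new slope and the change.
The slope changes from 3.5878 to 4.5388 (change of +0.9510, or +26.5%).

x = 16.62 lies well outside the original x-range [2.79, 7.95] (x̄ ≈ 5.05), so this observation has high leverage and can move the slope substantially.

Step 1: Update the sums with the new point (n goes from 8 to 9)
Σx  = 40.39 + 16.62 = 57.01
Σy  = 258.59 + 87.94 = 346.53
Σx² = 237.4191 + 16.62² = 237.4191 + 276.2244 = 513.6435
Σxy = 1425.7491 + 16.62×87.94 = 1425.7491 + 1461.5628 = 2887.3119

Step 2: Recompute the slope with b₁ = (nΣxy − ΣxΣy) / (nΣx² − (Σx)²)
Numerator   = 9×2887.3119 − 57.01×346.53 = 25985.8071 − 19755.6753 = 6230.1318
Denominator = 9×513.6435 − 57.01² = 4622.7915 − 3250.1401 = 1372.6514
b₁(new) = 6230.1318 / 1372.6514 = 4.5388

(Same formula on the original sums: (8×1425.7491 − 40.39×258.59) / (8×237.4191 − 40.39²) = 961.5427 / 268.0007 = 3.5878, matching the given fit.)

Step 3: Change in slope
Δβ₁ = 4.5388 − 3.5878 = +0.9510
Relative change = +0.9510 / 3.5878 × 100% = +26.5%
→ the slope increases when the point is added.

Because the point sits above the extension of the original line at a high-leverage x, it tilts the fit up.
In practice: investigate whether it comes from the same population as the rest of the sample.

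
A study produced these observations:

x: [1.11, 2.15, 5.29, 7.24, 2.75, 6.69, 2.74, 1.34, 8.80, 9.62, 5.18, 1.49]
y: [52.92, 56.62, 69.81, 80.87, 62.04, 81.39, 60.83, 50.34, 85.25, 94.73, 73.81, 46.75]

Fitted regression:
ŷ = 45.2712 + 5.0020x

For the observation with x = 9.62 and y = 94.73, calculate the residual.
Residual = 1.3396

The residual is the difference between the actual value and the predicted value:

Residual = y - ŷ

Step 1: Calculate predicted value
ŷ = 45.2712 + 5.0020 × 9.62
ŷ = 93.3904

Step 2: Calculate residual
Residual = 94.73 - 93.3904
Residual = 1.3396

Sign check: y > ŷ, so the point is above the line and the fit underestimates here.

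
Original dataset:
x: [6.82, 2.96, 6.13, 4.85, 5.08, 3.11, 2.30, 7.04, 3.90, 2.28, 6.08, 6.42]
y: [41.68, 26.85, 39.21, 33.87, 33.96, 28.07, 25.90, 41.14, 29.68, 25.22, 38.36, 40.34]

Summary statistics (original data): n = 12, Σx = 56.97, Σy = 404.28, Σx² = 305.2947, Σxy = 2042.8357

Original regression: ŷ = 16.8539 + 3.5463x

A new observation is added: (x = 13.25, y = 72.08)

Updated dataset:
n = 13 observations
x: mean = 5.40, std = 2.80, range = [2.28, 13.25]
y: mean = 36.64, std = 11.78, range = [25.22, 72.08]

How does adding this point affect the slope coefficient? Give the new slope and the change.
The slope changes from 3.5463 to 4.1829 (change of +0.6366, or +18.0%).

The new point has HIGH LEVERAGE: x = 13.25 is far from the original mean x̄ = 56.97/12 ≈ 4.75 (original range [2.28, 7.04]).

Step 1: Update the sums with the new point (n goes from 12 to 13)
Σx  = 56.97 + 13.25 = 70.22
Σy  = 404.28 + 72.08 = 476.36
Σx² = 305.2947 + 13.25² = 305.2947 + 175.5625 = 480.8572
Σxy = 2042.8357 + 13.25×72.08 = 2042.8357 + 955.0600 = 2997.8957

Step 2: Recompute the slope with b₁ = (nΣxy − ΣxΣy) / (nΣx² − (Σx)²)
Numerator   = 13×2997.8957 − 70.22×476.36 = 38972.6441 − 33449.9992 = 5522.6449
Denominator = 13×480.8572 − 70.22² = 6251.1436 − 4930.8484 = 1320.2952
b₁(new) = 5522.6449 / 1320.2952 = 4.1829

(Same formula on the original sums: (12×2042.8357 − 56.97×404.28) / (12×305.2947 − 56.97²) = 1482.1968 / 417.9555 = 3.5463, matching the given fit.)

Step 3: Change in slope
Δβ₁ = 4.1829 − 3.5463 = +0.6366
Relative change = +0.6366 / 3.5463 × 100% = +18.0%
→ the slope increases when the point is added.

A high-leverage point only changes the slope if it is off the original line; here y = 72.08 is above the original trend, so the slope increases.
In practice: refit with and without it and report both if conclusions differ.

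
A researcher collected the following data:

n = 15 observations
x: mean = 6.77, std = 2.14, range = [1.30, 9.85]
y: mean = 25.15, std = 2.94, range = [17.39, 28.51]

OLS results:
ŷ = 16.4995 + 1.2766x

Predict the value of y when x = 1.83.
ŷ = 18.8357

To predict y for x = 1.83, substitute into the regression equation:

ŷ = 16.4995 + 1.2766 × 1.83
ŷ = 16.4995 + 2.3362
ŷ = 18.8357

This is a point prediction; actual observations scatter around it by roughly the residual standard deviation.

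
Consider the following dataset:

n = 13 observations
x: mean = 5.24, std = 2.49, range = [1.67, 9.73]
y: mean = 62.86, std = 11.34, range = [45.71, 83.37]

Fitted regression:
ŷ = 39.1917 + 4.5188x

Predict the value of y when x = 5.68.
ŷ = 64.8585

x = 5.68 lies inside the observed range [1.67, 9.73], so the fitted equation applies directly:

ŷ = 39.1917 + 4.5188 × 5.68
ŷ = 39.1917 + 25.6668
ŷ = 64.8585

This is a point prediction; actual observations scatter around it by roughly the residual standard deviation.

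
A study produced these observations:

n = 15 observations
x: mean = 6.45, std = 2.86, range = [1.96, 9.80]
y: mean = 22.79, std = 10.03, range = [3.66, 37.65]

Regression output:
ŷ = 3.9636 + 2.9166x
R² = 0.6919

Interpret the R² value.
R² = 0.6919 means 69.19% of the variation in y is explained by the linear relationship with x. This indicates a moderate fit.

R² = 1 − SS_res/SS_tot compares the residual scatter to the total scatter of y about its mean.

Here R² = 0.6919:
- Explained: 69.19% of the variation in y
- Unexplained (residual): 100% − 69.19% = 30.81%
- Rule of thumb (below 0.3 weak; 0.3 to below 0.7 moderate; 0.7 and above strong) → moderate

Calculation: R² = 1 − (SS_res / SS_tot), where SS_res is the sum of squared residuals and SS_tot the total sum of squares.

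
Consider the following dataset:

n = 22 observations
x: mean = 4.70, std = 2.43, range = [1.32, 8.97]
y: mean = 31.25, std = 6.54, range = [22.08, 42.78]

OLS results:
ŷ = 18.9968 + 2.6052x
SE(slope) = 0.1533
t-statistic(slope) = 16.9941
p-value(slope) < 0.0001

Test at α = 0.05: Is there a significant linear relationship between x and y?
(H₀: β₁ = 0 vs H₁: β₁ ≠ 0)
p-value < 0.0001 < α = 0.05, so we reject H₀. The relationship is significant.

Hypothesis test for the slope coefficient:

H₀: β₁ = 0 (no linear relationship)
H₁: β₁ ≠ 0 (linear relationship exists)

Test statistic: t = β̂₁ / SE(β̂₁) = 2.6052 / 0.1533 = 16.9941

p < 0.0001: how often a slope estimate this far from 0 (in SE units) would arise by chance if β₁ were truly 0.

Decision rule: reject H₀ if p-value < α.
p-value < 0.0001 < α = 0.05 → reject H₀.

Conclusion: the linear association between x and y is significant at the 5% level.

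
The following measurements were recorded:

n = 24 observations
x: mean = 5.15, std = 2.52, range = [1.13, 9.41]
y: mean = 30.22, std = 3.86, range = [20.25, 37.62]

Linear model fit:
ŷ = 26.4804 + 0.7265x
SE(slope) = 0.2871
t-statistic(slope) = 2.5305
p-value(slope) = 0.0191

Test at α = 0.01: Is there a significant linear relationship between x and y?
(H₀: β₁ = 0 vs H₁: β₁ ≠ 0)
Fail to reject H₀: p-value = 0.0191 ≥ α = 0.01. The linear relationship is not significant at the 1% level.

Hypothesis test for the slope coefficient:

H₀: β₁ = 0 (no linear relationship)
H₁: β₁ ≠ 0 (linear relationship exists)

Test statistic: t = β̂₁ / SE(β̂₁) = 0.7265 / 0.2871 = 2.5305

The p-value (0.0191) is the probability, under H₀, of a t-statistic at least as extreme as |t| = 2.5305 (two-sided, df = n − 2 = 22).

Decision rule: reject H₀ if p-value < α.
p-value = 0.0191 ≥ α = 0.01 → fail to reject H₀.

Conclusion: the linear association between x and y is not significant at the 1% level.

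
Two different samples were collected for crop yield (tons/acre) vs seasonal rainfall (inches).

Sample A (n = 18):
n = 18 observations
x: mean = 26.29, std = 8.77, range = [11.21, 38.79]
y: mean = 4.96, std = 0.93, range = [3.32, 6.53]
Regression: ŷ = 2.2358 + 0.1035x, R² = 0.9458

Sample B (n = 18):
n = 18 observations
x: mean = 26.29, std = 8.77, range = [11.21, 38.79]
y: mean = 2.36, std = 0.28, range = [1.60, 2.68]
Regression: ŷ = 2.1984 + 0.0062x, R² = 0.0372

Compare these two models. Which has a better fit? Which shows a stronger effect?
Model A has the better fit (R² = 0.9458 vs 0.0372). Model A shows the stronger effect (|β₁| = 0.1035 vs 0.0062).

Model Comparison:

Fit — compare R²:
- Model A: R² = 0.9458 → 94.58% of variance in crop yield explained
- Model B: R² = 0.0372 → 3.72% of variance in crop yield explained
- 0.9458 > 0.0372 → Model A has the better fit

Which has the larger per-inch effect? (|β₁|)
- Model A: β₁ = 0.1035 → predicted crop yield rises 0.1035 tons/acre per additional inch of rainfall
- Model B: β₁ = 0.0062 → predicted crop yield rises 0.0062 tons/acre per additional inch of rainfall
- |0.1035| > |0.0062| → Model A shows the stronger marginal effect

Note: A better fit (higher R²) doesn't necessarily mean a more important relationship.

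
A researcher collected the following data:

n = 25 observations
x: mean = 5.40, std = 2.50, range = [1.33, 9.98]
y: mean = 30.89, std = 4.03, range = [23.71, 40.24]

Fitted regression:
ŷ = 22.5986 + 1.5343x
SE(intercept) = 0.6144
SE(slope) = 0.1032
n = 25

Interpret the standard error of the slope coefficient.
SE(slope) = 0.1032 measures the uncertainty in the estimated slope. The coefficient is estimated precisely (SE/|β̂₁| = 6.7%).

SE(β̂₁) = s / √Sxx, where s is the residual standard deviation and Sxx = Σ(x − x̄)². It is the yardstick for how far β̂₁ = 1.5343 could plausibly be from the true slope.

Relative precision:
- SE / |β̂₁| = 0.1032 / 1.5343 = 6.7%
- Rule of thumb (under 20%: precise; 20% to under 50%: moderately precise; 50% or more: imprecise) → precise

Link to interval estimation: a confidence interval for β₁ is β̂₁ ± t* × 0.1032, so SE sets the half-width per unit of t*.

What drives SE(β̂₁): wider spread of x values → smaller SE; more residual scatter → larger SE.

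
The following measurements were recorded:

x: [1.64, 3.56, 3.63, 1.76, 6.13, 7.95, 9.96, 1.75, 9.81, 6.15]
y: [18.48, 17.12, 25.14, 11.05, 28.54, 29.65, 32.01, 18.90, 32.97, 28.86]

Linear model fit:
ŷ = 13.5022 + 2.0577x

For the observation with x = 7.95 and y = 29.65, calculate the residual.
Residual = -0.2109

The residual is the difference between the actual value and the predicted value:

Residual = y - ŷ

Step 1: Calculate predicted value
ŷ = 13.5022 + 2.0577 × 7.95
ŷ = 29.8609

Step 2: Calculate residual
Residual = 29.65 - 29.8609
Residual = -0.2109

The residual is negative, so the observed y = 29.65 sits below the regression line (the line overestimates it by 0.2109).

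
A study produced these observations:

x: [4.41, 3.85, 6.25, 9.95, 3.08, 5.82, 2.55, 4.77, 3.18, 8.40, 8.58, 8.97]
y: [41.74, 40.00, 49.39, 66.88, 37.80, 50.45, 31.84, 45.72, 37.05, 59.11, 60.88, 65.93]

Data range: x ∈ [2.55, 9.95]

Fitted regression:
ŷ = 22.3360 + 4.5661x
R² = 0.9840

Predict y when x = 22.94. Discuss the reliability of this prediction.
ŷ = 127.0823 (extrapolation — x = 22.94 lies outside [2.55, 9.95], so reliability is low).

Prediction calculation:
ŷ = 22.3360 + 4.5661 × 22.94
ŷ = 127.0823

Reliability:
- Data range: x ∈ [2.55, 9.95]
- Prediction point: x = 22.94 is 12.99 units above the observed range → this is EXTRAPOLATION, not interpolation

Why that matters here:
- The linear relationship may not hold outside the observed range
- R² describes fit only over the sampled x values; it says nothing about behaviour beyond them
- The standard error of prediction grows with (x − x̄)², and x = 22.94 is far from x̄ = 5.82

A defensible statement: 'if the linear trend continued to x = 22.94, y would be about 127.0823' — the premise is untested.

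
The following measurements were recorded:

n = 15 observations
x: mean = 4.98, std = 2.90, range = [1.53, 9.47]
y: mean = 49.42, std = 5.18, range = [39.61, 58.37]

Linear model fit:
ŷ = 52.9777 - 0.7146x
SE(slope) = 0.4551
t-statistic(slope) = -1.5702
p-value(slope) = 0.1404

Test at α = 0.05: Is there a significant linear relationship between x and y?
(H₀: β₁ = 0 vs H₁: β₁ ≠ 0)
Since p-value = 0.1404 ≥ α = 0.05, fail to reject H₀ — the slope is not significantly different from 0.

Hypothesis test for the slope coefficient:

H₀: β₁ = 0 (no linear relationship)
H₁: β₁ ≠ 0 (linear relationship exists)

Test statistic: t = β̂₁ / SE(β̂₁) = -0.7146 / 0.4551 = -1.5702

The p-value (0.1404) is the probability, under H₀, of a t-statistic at least as extreme as |t| = 1.5702 (two-sided, df = n − 2 = 13).

Decision rule: reject H₀ if p-value < α.
p-value = 0.1404 ≥ α = 0.05 → fail to reject H₀.

There is not sufficient evidence at the 5% significance level to conclude that a linear relationship exists between x and y.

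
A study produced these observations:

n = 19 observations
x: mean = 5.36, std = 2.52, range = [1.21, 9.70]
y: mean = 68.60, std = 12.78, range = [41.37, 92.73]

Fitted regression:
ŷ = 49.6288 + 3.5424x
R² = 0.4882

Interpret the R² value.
About 48.82% of the variability in y is accounted for by the regression on x (R² = 0.4882) — a moderate linear fit.

R² = 1 − SS_res/SS_tot compares the residual scatter to the total scatter of y about its mean.

Here R² = 0.4882:
- Explained: 48.82% of the variation in y
- Unexplained (residual): 100% − 48.82% = 51.18%
- Rule of thumb (below 0.3 weak; 0.3 to below 0.7 moderate; 0.7 and above strong) → moderate

Calculation: R² = 1 − (SS_res / SS_tot), where SS_res is the sum of squared residuals and SS_tot the total sum of squares.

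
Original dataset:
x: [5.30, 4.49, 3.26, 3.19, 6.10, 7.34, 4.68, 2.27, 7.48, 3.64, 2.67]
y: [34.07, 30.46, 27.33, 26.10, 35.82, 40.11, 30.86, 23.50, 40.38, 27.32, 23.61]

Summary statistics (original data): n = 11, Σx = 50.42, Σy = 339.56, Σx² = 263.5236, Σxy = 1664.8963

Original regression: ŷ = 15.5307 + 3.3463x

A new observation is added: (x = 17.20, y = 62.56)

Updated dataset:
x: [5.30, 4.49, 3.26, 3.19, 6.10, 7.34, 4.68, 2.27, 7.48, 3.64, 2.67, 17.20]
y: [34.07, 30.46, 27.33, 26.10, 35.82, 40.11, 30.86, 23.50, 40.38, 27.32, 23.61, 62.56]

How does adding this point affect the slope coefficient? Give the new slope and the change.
Adding the point moves β₁ from 3.3463 to 2.6636, i.e. it decreases by 0.6827 (-20.4%).

The new point has HIGH LEVERAGE: x = 17.20 is far from the original mean x̄ = 50.42/11 ≈ 4.58 (original range [2.27, 7.48]).

Step 1: Update the sums with the new point (n goes from 11 to 12)
Σx  = 50.42 + 17.20 = 67.62
Σy  = 339.56 + 62.56 = 402.12
Σx² = 263.5236 + 17.20² = 263.5236 + 295.8400 = 559.3636
Σxy = 1664.8963 + 17.20×62.56 = 1664.8963 + 1076.0320 = 2740.9283

Step 2: Recompute the slope with b₁ = (nΣxy − ΣxΣy) / (nΣx² − (Σx)²)
Numerator   = 12×2740.9283 − 67.62×402.12 = 32891.1396 − 27191.3544 = 5699.7852
Denominator = 12×559.3636 − 67.62² = 6712.3632 − 4572.4644 = 2139.8988
b₁(new) = 5699.7852 / 2139.8988 = 2.6636

(Same formula on the original sums: (11×1664.8963 − 50.42×339.56) / (11×263.5236 − 50.42²) = 1193.2441 / 356.5832 = 3.3463, matching the given fit.)

Step 3: Change in slope
Δβ₁ = 2.6636 − 3.3463 = -0.6827
Relative change = -0.6827 / 3.3463 × 100% = -20.4%
→ the slope decreases when the point is added.

Because the point sits below the extension of the original line at a high-leverage x, it tilts the fit down.
In practice: refit with and without it and report both if conclusions differ; examine leverage (hᵢ) and Cook's distance rather than deleting it automatically.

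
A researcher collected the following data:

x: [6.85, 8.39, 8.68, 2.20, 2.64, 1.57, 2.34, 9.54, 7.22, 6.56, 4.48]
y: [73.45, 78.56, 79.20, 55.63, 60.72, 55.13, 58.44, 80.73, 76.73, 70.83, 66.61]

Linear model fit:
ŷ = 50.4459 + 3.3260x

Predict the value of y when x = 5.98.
ŷ = 70.3354

To predict y for x = 5.98, substitute into the regression equation:

ŷ = 50.4459 + 3.3260 × 5.98
ŷ = 50.4459 + 19.8895
ŷ = 70.3354

This is the fitted mean response at that x — an individual observation would come with a wider prediction interval.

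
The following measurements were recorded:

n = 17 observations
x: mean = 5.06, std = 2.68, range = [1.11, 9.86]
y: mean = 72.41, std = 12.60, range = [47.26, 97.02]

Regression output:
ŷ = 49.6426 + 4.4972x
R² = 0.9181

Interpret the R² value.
R² = 0.9181 means 91.81% of the variation in y is explained by the linear relationship with x. This indicates a strong fit.

R² (coefficient of determination) measures the proportion of variance in y explained by the regression model.

Here R² = 0.9181:
- Explained: 91.81% of the variation in y
- Unexplained (residual): 100% − 91.81% = 8.19%
- Rule of thumb (below 0.3 weak; 0.3 to below 0.7 moderate; 0.7 and above strong) → strong

Note: R² says nothing about causation, and a high R² does not by itself mean the linear form is appropriate — check the residuals.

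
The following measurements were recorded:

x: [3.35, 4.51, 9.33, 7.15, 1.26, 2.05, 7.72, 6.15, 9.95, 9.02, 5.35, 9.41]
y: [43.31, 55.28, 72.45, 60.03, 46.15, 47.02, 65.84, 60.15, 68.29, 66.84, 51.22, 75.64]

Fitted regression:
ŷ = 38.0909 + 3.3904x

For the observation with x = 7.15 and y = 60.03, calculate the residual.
Residual = -2.3023

The residual is the difference between the actual value and the predicted value:

Residual = y - ŷ

Step 1: Calculate predicted value
ŷ = 38.0909 + 3.3904 × 7.15
ŷ = 62.3323

Step 2: Calculate residual
Residual = 60.03 - 62.3323
Residual = -2.3023

Sign check: y < ŷ, so the point is below the line and the fit overestimates here.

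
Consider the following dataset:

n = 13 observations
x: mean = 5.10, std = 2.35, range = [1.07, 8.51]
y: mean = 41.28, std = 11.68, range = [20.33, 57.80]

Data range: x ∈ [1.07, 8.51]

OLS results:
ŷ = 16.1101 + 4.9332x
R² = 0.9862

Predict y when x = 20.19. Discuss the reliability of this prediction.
ŷ = 115.7114, but this is extrapolation (above the data range [1.07, 8.51]) and may be unreliable.

Prediction calculation:
ŷ = 16.1101 + 4.9332 × 20.19
ŷ = 115.7114

Reliability:
- Data range: x ∈ [1.07, 8.51]
- Prediction point: x = 20.19 is 11.68 units above the observed range → this is EXTRAPOLATION, not interpolation

Why that matters here:
- The standard error of prediction grows with (x − x̄)², and x = 20.19 is far from x̄ = 5.10
- R² describes fit only over the sampled x values; it says nothing about behaviour beyond them
- The linear relationship may not hold outside the observed range

A defensible statement: 'if the linear trend continued to x = 20.19, y would be about 115.7114' — the premise is untested.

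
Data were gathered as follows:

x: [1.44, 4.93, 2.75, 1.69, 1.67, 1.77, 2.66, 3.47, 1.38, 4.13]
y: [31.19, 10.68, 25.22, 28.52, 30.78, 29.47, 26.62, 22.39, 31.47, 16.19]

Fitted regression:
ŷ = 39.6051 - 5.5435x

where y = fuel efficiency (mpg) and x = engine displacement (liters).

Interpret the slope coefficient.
On average, fuel efficiency is about 5.5435 mpg lower for every extra liter of engine displacement.

The slope coefficient β₁ = -5.5435 represents the marginal effect of engine displacement on fuel efficiency.

Interpretation:
- Engine displacement up by 1 liter → predicted fuel efficiency decreases by 5.5435 mpg
- The effect is assumed constant over the observed range of x (linearity)

(β₀ = 39.6051 is the fitted value at x = 0 and is not part of the slope interpretation.)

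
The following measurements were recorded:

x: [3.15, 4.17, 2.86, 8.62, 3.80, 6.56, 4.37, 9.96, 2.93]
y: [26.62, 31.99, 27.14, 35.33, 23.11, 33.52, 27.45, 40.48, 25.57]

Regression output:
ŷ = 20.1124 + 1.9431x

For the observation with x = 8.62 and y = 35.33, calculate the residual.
Residual = -1.5319

The residual is the difference between the actual value and the predicted value:

Residual = y - ŷ

Step 1: Calculate predicted value
ŷ = 20.1124 + 1.9431 × 8.62
ŷ = 36.8619

Step 2: Calculate residual
Residual = 35.33 - 36.8619
Residual = -1.5319

Sign check: y < ŷ, so the point is below the line and the fit overestimates here.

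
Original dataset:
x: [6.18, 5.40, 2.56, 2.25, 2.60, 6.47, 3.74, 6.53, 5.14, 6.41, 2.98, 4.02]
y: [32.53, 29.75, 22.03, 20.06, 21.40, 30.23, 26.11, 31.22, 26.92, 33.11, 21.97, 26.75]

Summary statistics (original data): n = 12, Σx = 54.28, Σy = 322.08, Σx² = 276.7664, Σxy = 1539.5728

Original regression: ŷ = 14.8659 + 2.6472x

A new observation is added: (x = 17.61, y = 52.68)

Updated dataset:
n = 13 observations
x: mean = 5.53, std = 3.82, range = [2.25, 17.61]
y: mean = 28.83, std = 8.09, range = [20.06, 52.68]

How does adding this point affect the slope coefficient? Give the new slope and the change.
Adding the point moves β₁ from 2.6472 to 2.0855, i.e. it decreases by 0.5617 (-21.2%).

The new point has HIGH LEVERAGE: x = 17.61 is far from the original mean x̄ = 54.28/12 ≈ 4.52 (original range [2.25, 6.53]).

Step 1: Update the sums with the new point (n goes from 12 to 13)
Σx  = 54.28 + 17.61 = 71.89
Σy  = 322.08 + 52.68 = 374.76
Σx² = 276.7664 + 17.61² = 276.7664 + 310.1121 = 586.8785
Σxy = 1539.5728 + 17.61×52.68 = 1539.5728 + 927.6948 = 2467.2676

Step 2: Recompute the slope with b₁ = (nΣxy − ΣxΣy) / (nΣx² − (Σx)²)
Numerator   = 13×2467.2676 − 71.89×374.76 = 32074.4788 − 26941.4964 = 5132.9824
Denominator = 13×586.8785 − 71.89² = 7629.4205 − 5168.1721 = 2461.2484
b₁(new) = 5132.9824 / 2461.2484 = 2.0855

(Same formula on the original sums: (12×1539.5728 − 54.28×322.08) / (12×276.7664 − 54.28²) = 992.3712 / 374.8784 = 2.6472, matching the given fit.)

Step 3: Change in slope
Δβ₁ = 2.0855 − 2.6472 = -0.5617
Relative change = -0.5617 / 2.6472 × 100% = -21.2%
→ the slope decreases when the point is added.

A high-leverage point only changes the slope if it is off the original line; here y = 52.68 is below the original trend, so the slope decreases.
In practice: check such a point for data-entry or measurement error.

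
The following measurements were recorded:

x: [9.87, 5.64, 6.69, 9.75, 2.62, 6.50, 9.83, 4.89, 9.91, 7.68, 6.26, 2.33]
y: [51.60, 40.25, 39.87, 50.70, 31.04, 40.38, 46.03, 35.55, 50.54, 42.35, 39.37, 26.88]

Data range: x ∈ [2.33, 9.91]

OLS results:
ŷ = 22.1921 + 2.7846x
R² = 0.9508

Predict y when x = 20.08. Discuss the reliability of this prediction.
The equation gives ŷ = 78.1069; however x = 20.08 is 10.17 units above the observed range, so this extrapolated value should not be trusted.

Prediction calculation:
ŷ = 22.1921 + 2.7846 × 20.08
ŷ = 78.1069

Reliability:
- Data range: x ∈ [2.33, 9.91]
- Prediction point: x = 20.08 is 10.17 units above the observed range → this is EXTRAPOLATION, not interpolation

Why that matters here:
- R² describes fit only over the sampled x values; it says nothing about behaviour beyond them
- The linear relationship may not hold outside the observed range

A defensible statement: 'if the linear trend continued to x = 20.08, y would be about 78.1069' — the premise is untested.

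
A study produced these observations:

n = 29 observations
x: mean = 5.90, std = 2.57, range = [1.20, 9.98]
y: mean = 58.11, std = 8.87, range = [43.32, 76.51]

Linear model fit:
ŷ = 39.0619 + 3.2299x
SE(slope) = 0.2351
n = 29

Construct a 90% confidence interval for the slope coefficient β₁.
The 90% CI for β₁ is (2.8295, 3.6303)

Confidence interval for the slope:

The 90% CI for β₁ is: β̂₁ ± t*(α/2, n-2) × SE(β̂₁)

Step 1: Find critical t-value
- Confidence level = 0.9
- Degrees of freedom = n - 2 = 29 - 2 = 27
- t*(α/2, 27) = 1.7033

Step 2: Calculate margin of error
Margin = 1.7033 × 0.2351 = 0.4004

Step 3: Construct interval
CI = 3.2299 ± 0.4004
CI = (2.8295, 3.6303)

Interpretation: We are 90% confident that the true slope β₁ lies between 2.8295 and 3.6303.
Both endpoints are positive, so the data support a genuinely positive slope at this confidence level.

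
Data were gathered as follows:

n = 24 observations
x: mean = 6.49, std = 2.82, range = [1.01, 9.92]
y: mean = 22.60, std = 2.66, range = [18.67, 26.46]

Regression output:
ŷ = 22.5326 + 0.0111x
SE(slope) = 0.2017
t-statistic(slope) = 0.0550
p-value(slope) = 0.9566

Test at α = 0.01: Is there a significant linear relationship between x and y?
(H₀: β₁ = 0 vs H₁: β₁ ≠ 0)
Since p-value = 0.9566 ≥ α = 0.01, fail to reject H₀ — the slope is not significantly different from 0.

Hypothesis test for the slope coefficient:

H₀: β₁ = 0 (no linear relationship)
H₁: β₁ ≠ 0 (linear relationship exists)

Test statistic: t = β̂₁ / SE(β̂₁) = 0.0111 / 0.2017 = 0.0550

With df = 22, the two-sided p-value for |t| = 0.0550 is 0.9566.

Decision rule: reject H₀ if p-value < α.
p-value = 0.9566 ≥ α = 0.01 → fail to reject H₀.

There is not sufficient evidence at the 1% significance level to conclude that a linear relationship exists between x and y.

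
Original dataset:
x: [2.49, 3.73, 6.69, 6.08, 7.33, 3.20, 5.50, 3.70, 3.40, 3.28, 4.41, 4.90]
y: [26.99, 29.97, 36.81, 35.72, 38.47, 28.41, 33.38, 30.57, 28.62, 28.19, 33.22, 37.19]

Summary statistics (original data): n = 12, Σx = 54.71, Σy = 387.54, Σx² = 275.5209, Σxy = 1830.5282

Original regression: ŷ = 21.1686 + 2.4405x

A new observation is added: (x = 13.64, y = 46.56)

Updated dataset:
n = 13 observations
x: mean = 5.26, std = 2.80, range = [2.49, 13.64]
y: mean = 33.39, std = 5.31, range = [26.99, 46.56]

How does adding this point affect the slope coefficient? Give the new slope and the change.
New slope β₁ = 1.7929 versus 2.4405 before: a change of -0.6476 (-26.5%).

x = 13.64 lies well outside the original x-range [2.49, 7.33] (x̄ ≈ 4.56), so this observation has high leverage and can move the slope substantially.

Step 1: Update the sums with the new point (n goes from 12 to 13)
Σx  = 54.71 + 13.64 = 68.35
Σy  = 387.54 + 46.56 = 434.10
Σx² = 275.5209 + 13.64² = 275.5209 + 186.0496 = 461.5705
Σxy = 1830.5282 + 13.64×46.56 = 1830.5282 + 635.0784 = 2465.6066

Step 2: Recompute the slope with b₁ = (nΣxy − ΣxΣy) / (nΣx² − (Σx)²)
Numerator   = 13×2465.6066 − 68.35×434.10 = 32052.8858 − 29670.7350 = 2382.1508
Denominator = 13×461.5705 − 68.35² = 6000.4165 − 4671.7225 = 1328.6940
b₁(new) = 2382.1508 / 1328.6940 = 1.7929

(Same formula on the original sums: (12×1830.5282 − 54.71×387.54) / (12×275.5209 − 54.71²) = 764.0250 / 313.0667 = 2.4405, matching the given fit.)

Step 3: Change in slope
Δβ₁ = 1.7929 − 2.4405 = -0.6476
Relative change = -0.6476 / 2.4405 × 100% = -26.5%
→ the slope decreases when the point is added.

Because the point sits below the extension of the original line at a high-leverage x, it tilts the fit down.
In practice: investigate whether it comes from the same population as the rest of the sample.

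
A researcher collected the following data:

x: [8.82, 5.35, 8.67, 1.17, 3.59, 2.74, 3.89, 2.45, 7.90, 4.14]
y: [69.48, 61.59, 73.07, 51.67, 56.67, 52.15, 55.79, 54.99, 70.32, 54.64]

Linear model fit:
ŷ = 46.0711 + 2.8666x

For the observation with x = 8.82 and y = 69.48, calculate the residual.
Residual = -1.8745

The residual is the difference between the actual value and the predicted value:

Residual = y - ŷ

Step 1: Calculate predicted value
ŷ = 46.0711 + 2.8666 × 8.82
ŷ = 71.3545

Step 2: Calculate residual
Residual = 69.48 - 71.3545
Residual = -1.8745

The residual is negative, so the observed y = 69.48 sits below the regression line (the line overestimates it by 1.8745).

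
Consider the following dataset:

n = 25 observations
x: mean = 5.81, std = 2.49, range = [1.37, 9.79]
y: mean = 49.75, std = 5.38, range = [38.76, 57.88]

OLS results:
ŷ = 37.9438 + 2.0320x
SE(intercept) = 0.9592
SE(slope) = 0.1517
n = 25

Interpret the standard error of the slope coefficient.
SE(slope) = 0.1517 measures the uncertainty in the estimated slope. The coefficient is estimated precisely (SE/|β̂₁| = 7.5%).

SE(β̂₁) = s / √Sxx, where s is the residual standard deviation and Sxx = Σ(x − x̄)². It is the yardstick for how far β̂₁ = 2.0320 could plausibly be from the true slope.

Relative precision:
- SE / |β̂₁| = 0.1517 / 2.0320 = 7.5%
- Rule of thumb (under 20%: precise; 20% to under 50%: moderately precise; 50% or more: imprecise) → precise

Link to interval estimation: a confidence interval for β₁ is β̂₁ ± t* × 0.1517, so SE sets the half-width per unit of t*.

What drives SE(β̂₁): wider spread of x values → smaller SE.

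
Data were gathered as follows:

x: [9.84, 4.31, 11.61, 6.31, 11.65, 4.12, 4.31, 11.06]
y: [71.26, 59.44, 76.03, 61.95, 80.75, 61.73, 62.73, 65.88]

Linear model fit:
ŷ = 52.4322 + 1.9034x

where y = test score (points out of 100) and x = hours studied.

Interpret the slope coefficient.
An increase of one hour in study time is associated with a 1.9034 points increase in predicted test score.

The slope β₁ = 1.9034 gives the rate at which the fitted test score changes with study time.

Interpretation:
- Study time up by 1 hour → predicted test score increases by 1.9034 points
- The effect is assumed constant over the observed range of x (linearity)
- The slope describes association in these data, not necessarily a causal effect

The intercept β₀ = 52.4322 is the predicted test score when study time = 0; since the smallest observed x is 4.12, this is an extrapolation and mainly anchors the line.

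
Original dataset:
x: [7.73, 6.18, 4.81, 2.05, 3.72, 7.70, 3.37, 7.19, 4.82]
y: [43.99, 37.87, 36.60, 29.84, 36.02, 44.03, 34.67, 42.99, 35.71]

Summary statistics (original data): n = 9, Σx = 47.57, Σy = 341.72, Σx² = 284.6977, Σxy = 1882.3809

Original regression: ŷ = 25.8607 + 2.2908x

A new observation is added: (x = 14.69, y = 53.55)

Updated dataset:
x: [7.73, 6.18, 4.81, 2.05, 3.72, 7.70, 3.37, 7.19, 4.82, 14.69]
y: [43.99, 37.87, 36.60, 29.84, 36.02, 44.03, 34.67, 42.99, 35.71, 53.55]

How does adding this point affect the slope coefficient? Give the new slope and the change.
The slope changes from 2.2908 to 1.8436 (change of -0.4472, or -19.5%).

The new point has HIGH LEVERAGE: x = 14.69 is far from the original mean x̄ = 47.57/9 ≈ 5.29 (original range [2.05, 7.73]).

Step 1: Update the sums with the new point (n goes from 9 to 10)
Σx  = 47.57 + 14.69 = 62.26
Σy  = 341.72 + 53.55 = 395.27
Σx² = 284.6977 + 14.69² = 284.6977 + 215.7961 = 500.4938
Σxy = 1882.3809 + 14.69×53.55 = 1882.3809 + 786.6495 = 2669.0304

Step 2: Recompute the slope with b₁ = (nΣxy − ΣxΣy) / (nΣx² − (Σx)²)
Numerator   = 10×2669.0304 − 62.26×395.27 = 26690.3040 − 24609.5102 = 2080.7938
Denominator = 10×500.4938 − 62.26² = 5004.9380 − 3876.3076 = 1128.6304
b₁(new) = 2080.7938 / 1128.6304 = 1.8436

(Same formula on the original sums: (9×1882.3809 − 47.57×341.72) / (9×284.6977 − 47.57²) = 685.8077 / 299.3744 = 2.2908, matching the given fit.)

Step 3: Change in slope
Δβ₁ = 1.8436 − 2.2908 = -0.4472
Relative change = -0.4472 / 2.2908 × 100% = -19.5%
→ the slope decreases when the point is added.

Because the point sits below the extension of the original line at a high-leverage x, it tilts the fit down.
In practice: examine leverage (hᵢ) and Cook's distance rather than deleting it automatically.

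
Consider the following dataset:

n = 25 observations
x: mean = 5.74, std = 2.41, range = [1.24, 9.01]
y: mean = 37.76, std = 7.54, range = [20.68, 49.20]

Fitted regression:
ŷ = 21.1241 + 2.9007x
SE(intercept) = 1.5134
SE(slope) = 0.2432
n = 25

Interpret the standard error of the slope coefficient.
SE(slope) = 0.2432 measures the uncertainty in the estimated slope. The coefficient is estimated precisely (SE/|β̂₁| = 8.4%).

What SE measures:
- The standard error quantifies the sampling variability of the coefficient estimate
- It is the estimated standard deviation of β̂₁ across hypothetical repeated samples of the same size
- Smaller SE → more precise estimate

Relative precision:
- SE / |β̂₁| = 0.2432 / 2.9007 = 8.4%
- Rule of thumb (under 20%: precise; 20% to under 50%: moderately precise; 50% or more: imprecise) → precise

Rough 95% range (±2 SE): 2.9007 ± 0.4864 → (2.4143, 3.3871).

What drives SE(β̂₁): wider spread of x values → smaller SE; larger n (here n = 25) → smaller SE.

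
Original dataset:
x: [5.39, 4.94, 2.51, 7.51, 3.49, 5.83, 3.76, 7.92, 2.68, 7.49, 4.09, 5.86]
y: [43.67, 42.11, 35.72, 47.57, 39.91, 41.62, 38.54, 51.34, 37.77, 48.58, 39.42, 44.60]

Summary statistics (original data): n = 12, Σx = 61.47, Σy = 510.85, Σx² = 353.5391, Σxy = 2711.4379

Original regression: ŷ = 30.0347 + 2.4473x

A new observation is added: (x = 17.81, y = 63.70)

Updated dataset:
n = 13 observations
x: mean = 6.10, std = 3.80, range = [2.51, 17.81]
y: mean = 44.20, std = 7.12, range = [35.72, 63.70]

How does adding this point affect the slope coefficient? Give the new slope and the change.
New slope β₁ = 1.8268 versus 2.4473 before: a change of -0.6205 (-25.4%).

x = 17.81 lies well outside the original x-range [2.51, 7.92] (x̄ ≈ 5.12), so this observation has high leverage and can move the slope substantially.

Step 1: Update the sums with the new point (n goes from 12 to 13)
Σx  = 61.47 + 17.81 = 79.28
Σy  = 510.85 + 63.70 = 574.55
Σx² = 353.5391 + 17.81² = 353.5391 + 317.1961 = 670.7352
Σxy = 2711.4379 + 17.81×63.70 = 2711.4379 + 1134.4970 = 3845.9349

Step 2: Recompute the slope with b₁ = (nΣxy − ΣxΣy) / (nΣx² − (Σx)²)
Numerator   = 13×3845.9349 − 79.28×574.55 = 49997.1537 − 45550.3240 = 4446.8297
Denominator = 13×670.7352 − 79.28² = 8719.5576 − 6285.3184 = 2434.2392
b₁(new) = 4446.8297 / 2434.2392 = 1.8268

(Same formula on the original sums: (12×2711.4379 − 61.47×510.85) / (12×353.5391 − 61.47²) = 1135.3053 / 463.9083 = 2.4473, matching the given fit.)

Step 3: Change in slope
Δβ₁ = 1.8268 − 2.4473 = -0.6205
Relative change = -0.6205 / 2.4473 × 100% = -25.4%
→ the slope decreases when the point is added.

Because the point sits below the extension of the original line at a high-leverage x, it tilts the fit down.
In practice: refit with and without it and report both if conclusions differ.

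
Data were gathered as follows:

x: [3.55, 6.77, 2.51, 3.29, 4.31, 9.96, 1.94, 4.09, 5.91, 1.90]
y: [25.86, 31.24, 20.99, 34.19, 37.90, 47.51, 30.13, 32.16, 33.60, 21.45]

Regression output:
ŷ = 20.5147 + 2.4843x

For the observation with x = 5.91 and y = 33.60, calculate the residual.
Residual = -1.5969

The residual is the difference between the actual value and the predicted value:

Residual = y - ŷ

Step 1: Calculate predicted value
ŷ = 20.5147 + 2.4843 × 5.91
ŷ = 35.1969

Step 2: Calculate residual
Residual = 33.60 - 35.1969
Residual = -1.5969

Interpretation: the model overestimates the actual value by 1.5969 at this point (negative residual → observation lies below the fitted line).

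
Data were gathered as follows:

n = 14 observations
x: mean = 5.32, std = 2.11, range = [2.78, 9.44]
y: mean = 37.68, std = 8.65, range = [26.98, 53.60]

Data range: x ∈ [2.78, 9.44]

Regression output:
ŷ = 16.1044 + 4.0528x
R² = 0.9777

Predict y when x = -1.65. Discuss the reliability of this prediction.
ŷ = 9.4173, but this is extrapolation (below the data range [2.78, 9.44]) and may be unreliable.

Prediction calculation:
ŷ = 16.1044 + 4.0528 × (-1.65)
ŷ = 9.4173

Reliability:
- Data range: x ∈ [2.78, 9.44]
- Prediction point: x = -1.65 is 4.43 units below the observed range → this is EXTRAPOLATION, not interpolation

Why that matters here:
- Real relationships often flatten, saturate, or turn nonlinear at extremes
- The standard error of prediction grows with (x − x̄)², and x = -1.65 is far from x̄ = 5.32

Report the number if required, but flag clearly that it is an extrapolation.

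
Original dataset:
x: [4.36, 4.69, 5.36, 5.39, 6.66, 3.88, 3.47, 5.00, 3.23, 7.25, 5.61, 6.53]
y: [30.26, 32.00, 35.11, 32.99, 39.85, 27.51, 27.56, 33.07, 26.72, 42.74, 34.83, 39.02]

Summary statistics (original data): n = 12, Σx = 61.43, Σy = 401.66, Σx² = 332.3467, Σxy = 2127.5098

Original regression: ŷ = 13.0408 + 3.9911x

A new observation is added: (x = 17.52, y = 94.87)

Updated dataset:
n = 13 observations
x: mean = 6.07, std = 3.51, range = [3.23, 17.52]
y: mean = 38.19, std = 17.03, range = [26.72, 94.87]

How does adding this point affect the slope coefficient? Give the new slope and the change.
New slope β₁ = 4.8438 versus 3.9911 before: a change of +0.8527 (+21.4%).

The new point has HIGH LEVERAGE: x = 17.52 is far from the original mean x̄ = 61.43/12 ≈ 5.12 (original range [3.23, 7.25]).

Step 1: Update the sums with the new point (n goes from 12 to 13)
Σx  = 61.43 + 17.52 = 78.95
Σy  = 401.66 + 94.87 = 496.53
Σx² = 332.3467 + 17.52² = 332.3467 + 306.9504 = 639.2971
Σxy = 2127.5098 + 17.52×94.87 = 2127.5098 + 1662.1224 = 3789.6322

Step 2: Recompute the slope with b₁ = (nΣxy − ΣxΣy) / (nΣx² − (Σx)²)
Numerator   = 13×3789.6322 − 78.95×496.53 = 49265.2186 − 39201.0435 = 10064.1751
Denominator = 13×639.2971 − 78.95² = 8310.8623 − 6233.1025 = 2077.7598
b₁(new) = 10064.1751 / 2077.7598 = 4.8438

(Same formula on the original sums: (12×2127.5098 − 61.43×401.66) / (12×332.3467 − 61.43²) = 856.1438 / 214.5155 = 3.9911, matching the given fit.)

Step 3: Change in slope
Δβ₁ = 4.8438 − 3.9911 = +0.8527
Relative change = +0.8527 / 3.9911 × 100% = +21.4%
→ the slope increases when the point is added.

A high-leverage point only changes the slope if it is off the original line; here y = 94.87 is above the original trend, so the slope increases.
In practice: refit with and without it and report both if conclusions differ; investigate whether it comes from the same population as the rest of the sample.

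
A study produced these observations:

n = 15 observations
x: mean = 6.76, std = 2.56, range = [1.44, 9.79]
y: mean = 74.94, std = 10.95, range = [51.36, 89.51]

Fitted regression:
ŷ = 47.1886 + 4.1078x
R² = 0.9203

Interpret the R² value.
R² = 0.9203 means 92.03% of the variation in y is explained by the linear relationship with x. This indicates a strong fit.

R² (coefficient of determination) measures the proportion of variance in y explained by the regression model.

Here R² = 0.9203:
- Explained: 92.03% of the variation in y
- Unexplained (residual): 100% − 92.03% = 7.97%
- Rule of thumb (below 0.3 weak; 0.3 to below 0.7 moderate; 0.7 and above strong) → strong

Equivalently, for simple linear regression R² = r², so |r| = √0.9203 ≈ 0.9593.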